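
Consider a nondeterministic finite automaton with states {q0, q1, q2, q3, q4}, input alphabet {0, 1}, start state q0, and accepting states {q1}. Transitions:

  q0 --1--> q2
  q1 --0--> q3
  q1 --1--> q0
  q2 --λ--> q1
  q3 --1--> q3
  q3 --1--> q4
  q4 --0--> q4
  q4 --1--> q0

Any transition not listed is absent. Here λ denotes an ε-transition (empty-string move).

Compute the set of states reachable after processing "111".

{q1, q2}

Start in {q0}.
Read '1': {q0} → {q1, q2}.
Read '1': {q1, q2} → {q0}.
Read '1': {q0} → {q1, q2}.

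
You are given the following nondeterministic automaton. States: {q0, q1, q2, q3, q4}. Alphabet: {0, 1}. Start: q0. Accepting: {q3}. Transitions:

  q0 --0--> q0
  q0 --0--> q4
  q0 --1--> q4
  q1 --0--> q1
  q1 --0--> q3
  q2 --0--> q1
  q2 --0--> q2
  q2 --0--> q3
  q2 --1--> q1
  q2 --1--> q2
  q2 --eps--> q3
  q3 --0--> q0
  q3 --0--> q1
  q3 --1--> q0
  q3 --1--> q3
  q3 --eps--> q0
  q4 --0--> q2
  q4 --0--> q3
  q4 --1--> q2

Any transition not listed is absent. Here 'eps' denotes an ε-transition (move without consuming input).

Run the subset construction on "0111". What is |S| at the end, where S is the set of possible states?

5

Start in {q0}.
Read '0': {q0} → {q0, q4}.
Read '1': {q0, q4} → {q0, q2, q3, q4}.
Read '1': {q0, q2, q3, q4} → {q0, q1, q2, q3, q4}.
Read '1': {q0, q1, q2, q3, q4} → {q0, q1, q2, q3, q4}.
That set has 5 states.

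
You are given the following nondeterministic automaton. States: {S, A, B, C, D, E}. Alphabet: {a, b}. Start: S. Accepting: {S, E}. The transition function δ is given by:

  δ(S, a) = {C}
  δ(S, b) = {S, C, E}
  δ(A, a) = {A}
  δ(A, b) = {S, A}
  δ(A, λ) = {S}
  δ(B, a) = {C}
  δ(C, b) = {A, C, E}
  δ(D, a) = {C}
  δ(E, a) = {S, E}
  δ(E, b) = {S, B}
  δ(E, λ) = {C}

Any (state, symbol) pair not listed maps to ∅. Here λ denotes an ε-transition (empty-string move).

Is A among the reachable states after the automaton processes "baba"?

Yes

Start in {S}.
Read 'b': S→{S, C, E}; now {S, C, E}.
Read 'a': S→{C}, C→∅, E→{S, E}; now {S, C, E}.
Read 'b': S→{S, C, E}, C→{A, C, E}, E→{S, B}; now {S, A, B, C, E}.
Read 'a': S→{C}, A→{A}, B→{C}, C→∅, E→{S, E}; now {S, A, C, E}.
State A is in {S, A, C, E}.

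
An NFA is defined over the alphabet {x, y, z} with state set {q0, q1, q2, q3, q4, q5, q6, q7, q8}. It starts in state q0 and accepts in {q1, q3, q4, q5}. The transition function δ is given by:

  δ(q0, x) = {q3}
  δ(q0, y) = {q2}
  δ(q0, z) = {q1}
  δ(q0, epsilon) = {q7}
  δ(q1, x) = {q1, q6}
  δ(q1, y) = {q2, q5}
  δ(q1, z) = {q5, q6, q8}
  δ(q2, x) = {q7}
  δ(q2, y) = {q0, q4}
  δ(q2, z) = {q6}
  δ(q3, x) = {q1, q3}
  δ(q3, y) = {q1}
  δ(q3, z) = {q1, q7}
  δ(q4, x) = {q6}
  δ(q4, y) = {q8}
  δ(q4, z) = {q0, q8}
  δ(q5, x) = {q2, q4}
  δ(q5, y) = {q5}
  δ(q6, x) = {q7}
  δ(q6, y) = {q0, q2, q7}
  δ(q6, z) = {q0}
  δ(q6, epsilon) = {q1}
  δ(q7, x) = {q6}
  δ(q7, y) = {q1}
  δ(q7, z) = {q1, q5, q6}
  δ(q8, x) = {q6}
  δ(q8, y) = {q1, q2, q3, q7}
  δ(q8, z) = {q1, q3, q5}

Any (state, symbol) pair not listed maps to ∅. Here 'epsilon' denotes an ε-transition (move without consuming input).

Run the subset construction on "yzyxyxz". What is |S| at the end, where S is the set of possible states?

6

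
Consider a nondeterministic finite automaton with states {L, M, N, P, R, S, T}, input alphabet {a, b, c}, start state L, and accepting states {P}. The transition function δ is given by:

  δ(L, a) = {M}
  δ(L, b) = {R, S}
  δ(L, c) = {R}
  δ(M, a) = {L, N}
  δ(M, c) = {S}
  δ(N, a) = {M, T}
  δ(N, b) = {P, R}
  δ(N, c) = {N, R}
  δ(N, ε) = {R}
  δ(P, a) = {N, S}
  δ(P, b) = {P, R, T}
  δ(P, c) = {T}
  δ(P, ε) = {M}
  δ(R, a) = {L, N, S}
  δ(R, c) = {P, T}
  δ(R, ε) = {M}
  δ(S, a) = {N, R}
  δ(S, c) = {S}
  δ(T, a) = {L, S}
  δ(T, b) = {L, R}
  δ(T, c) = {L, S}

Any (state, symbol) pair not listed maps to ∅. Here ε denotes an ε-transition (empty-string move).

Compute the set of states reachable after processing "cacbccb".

{L, M, P, R, S, T}

Start in {L}.
Read 'c': L→{R}; union {R}; ε-closure = {M, R}.
Read 'a': M→{L, N}, R→{L, N, S}; union {L, N, S}; ε-closure = {L, M, N, R, S}.
Read 'c': L→{R}, M→{S}, N→{N, R}, R→{P, T}, S→{S}; union {N, P, R, S, T}; ε-closure = {M, N, P, R, S, T}.
Read 'b': M→∅, N→{P, R}, P→{P, R, T}, R→∅, S→∅, T→{L, R}; union {L, P, R, T}; ε-closure = {L, M, P, R, T}.
Read 'c': L→{R}, M→{S}, P→{T}, R→{P, T}, T→{L, S}; union {L, P, R, S, T}; ε-closure = {L, M, P, R, S, T}.
Read 'c': L→{R}, M→{S}, P→{T}, R→{P, T}, S→{S}, T→{L, S}; union {L, P, R, S, T}; ε-closure = {L, M, P, R, S, T}.
Read 'b': L→{R, S}, M→∅, P→{P, R, T}, R→∅, S→∅, T→{L, R}; union {L, P, R, S, T}; ε-closure = {L, M, P, R, S, T}.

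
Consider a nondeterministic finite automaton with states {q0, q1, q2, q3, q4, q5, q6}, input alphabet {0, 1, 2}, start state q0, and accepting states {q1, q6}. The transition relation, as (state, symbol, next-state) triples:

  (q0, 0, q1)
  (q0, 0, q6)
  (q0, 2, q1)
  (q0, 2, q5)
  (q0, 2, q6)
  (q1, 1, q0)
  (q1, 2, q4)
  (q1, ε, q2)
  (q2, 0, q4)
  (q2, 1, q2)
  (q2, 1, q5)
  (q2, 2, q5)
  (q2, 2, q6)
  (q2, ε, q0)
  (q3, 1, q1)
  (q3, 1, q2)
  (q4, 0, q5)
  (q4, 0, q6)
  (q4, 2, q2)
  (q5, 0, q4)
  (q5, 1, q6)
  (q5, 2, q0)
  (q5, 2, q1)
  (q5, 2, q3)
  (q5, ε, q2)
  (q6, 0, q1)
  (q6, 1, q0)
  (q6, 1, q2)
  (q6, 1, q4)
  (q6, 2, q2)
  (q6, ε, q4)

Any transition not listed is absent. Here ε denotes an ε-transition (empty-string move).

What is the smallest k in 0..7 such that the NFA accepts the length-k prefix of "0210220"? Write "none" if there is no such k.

1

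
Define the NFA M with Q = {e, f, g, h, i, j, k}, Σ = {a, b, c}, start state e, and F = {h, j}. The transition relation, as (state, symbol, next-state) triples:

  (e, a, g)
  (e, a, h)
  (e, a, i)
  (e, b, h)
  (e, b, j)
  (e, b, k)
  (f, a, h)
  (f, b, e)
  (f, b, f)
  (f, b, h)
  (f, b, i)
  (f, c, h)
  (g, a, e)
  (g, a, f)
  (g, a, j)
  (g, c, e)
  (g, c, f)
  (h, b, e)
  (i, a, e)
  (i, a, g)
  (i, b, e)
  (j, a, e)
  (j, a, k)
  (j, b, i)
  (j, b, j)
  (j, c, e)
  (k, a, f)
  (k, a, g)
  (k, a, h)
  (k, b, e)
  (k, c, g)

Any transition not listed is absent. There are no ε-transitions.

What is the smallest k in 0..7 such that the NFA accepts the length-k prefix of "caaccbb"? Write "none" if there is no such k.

Start in {e}.
Read 'c': {e} → ∅.
The set is empty and remains empty for the remaining 6 symbols.
No reachable set along the way intersects F.

none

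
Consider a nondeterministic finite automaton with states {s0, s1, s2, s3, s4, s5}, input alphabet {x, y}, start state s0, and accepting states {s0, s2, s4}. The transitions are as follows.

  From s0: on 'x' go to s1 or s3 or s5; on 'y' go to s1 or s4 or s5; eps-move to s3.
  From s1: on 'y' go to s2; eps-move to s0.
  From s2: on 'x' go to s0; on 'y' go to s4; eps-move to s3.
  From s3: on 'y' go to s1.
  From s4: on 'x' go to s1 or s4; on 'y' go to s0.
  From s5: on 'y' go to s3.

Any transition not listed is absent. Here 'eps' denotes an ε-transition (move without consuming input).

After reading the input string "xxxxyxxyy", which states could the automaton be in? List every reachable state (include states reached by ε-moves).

Start: ε-closure({s0}) = {s0, s3}.
Read 'x': s0→{s1, s3, s5}, s3→∅; union {s1, s3, s5}; ε-closure = {s0, s1, s3, s5}.
Read 'x': s0→{s1, s3, s5}, s1→∅, s3→∅, s5→∅; union {s1, s3, s5}; ε-closure = {s0, s1, s3, s5}.
Read 'x': s0→{s1, s3, s5}, s1→∅, s3→∅, s5→∅; union {s1, s3, s5}; ε-closure = {s0, s1, s3, s5}.
Read 'x': s0→{s1, s3, s5}, s1→∅, s3→∅, s5→∅; union {s1, s3, s5}; ε-closure = {s0, s1, s3, s5}.
Read 'y': s0→{s1, s4, s5}, s1→{s2}, s3→{s1}, s5→{s3}; union {s1, s2, s3, s4, s5}; ε-closure = {s0, s1, s2, s3, s4, s5}.
Read 'x': s0→{s1, s3, s5}, s1→∅, s2→{s0}, s3→∅, s4→{s1, s4}, s5→∅; now {s0, s1, s3, s4, s5}.
Read 'x': s0→{s1, s3, s5}, s1→∅, s3→∅, s4→{s1, s4}, s5→∅; union {s1, s3, s4, s5}; ε-closure = {s0, s1, s3, s4, s5}.
Read 'y': s0→{s1, s4, s5}, s1→{s2}, s3→{s1}, s4→{s0}, s5→{s3}; now {s0, s1, s2, s3, s4, s5}.
Read 'y': s0→{s1, s4, s5}, s1→{s2}, s2→{s4}, s3→{s1}, s4→{s0}, s5→{s3}; now {s0, s1, s2, s3, s4, s5}.

{s0, s1, s2, s3, s4, s5}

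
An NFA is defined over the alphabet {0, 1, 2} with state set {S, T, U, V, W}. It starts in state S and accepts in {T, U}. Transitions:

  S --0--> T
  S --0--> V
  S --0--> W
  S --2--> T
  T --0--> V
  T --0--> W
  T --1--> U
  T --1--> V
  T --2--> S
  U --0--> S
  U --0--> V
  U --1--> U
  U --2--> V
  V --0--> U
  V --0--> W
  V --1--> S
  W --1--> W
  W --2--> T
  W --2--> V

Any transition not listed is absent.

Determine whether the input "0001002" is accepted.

Yes

Start in {S}.
Read '0': S→{T, V, W}; now {T, V, W}.
Read '0': T→{V, W}, V→{U, W}, W→∅; now {U, V, W}.
Read '0': U→{S, V}, V→{U, W}, W→∅; now {S, U, V, W}.
Read '1': S→∅, U→{U}, V→{S}, W→{W}; now {S, U, W}.
Read '0': S→{T, V, W}, U→{S, V}, W→∅; now {S, T, V, W}.
Read '0': S→{T, V, W}, T→{V, W}, V→{U, W}, W→∅; now {T, U, V, W}.
Read '2': T→{S}, U→{V}, V→∅, W→{T, V}; now {S, T, V}.
The final set {S, T, V} contains the accepting state T.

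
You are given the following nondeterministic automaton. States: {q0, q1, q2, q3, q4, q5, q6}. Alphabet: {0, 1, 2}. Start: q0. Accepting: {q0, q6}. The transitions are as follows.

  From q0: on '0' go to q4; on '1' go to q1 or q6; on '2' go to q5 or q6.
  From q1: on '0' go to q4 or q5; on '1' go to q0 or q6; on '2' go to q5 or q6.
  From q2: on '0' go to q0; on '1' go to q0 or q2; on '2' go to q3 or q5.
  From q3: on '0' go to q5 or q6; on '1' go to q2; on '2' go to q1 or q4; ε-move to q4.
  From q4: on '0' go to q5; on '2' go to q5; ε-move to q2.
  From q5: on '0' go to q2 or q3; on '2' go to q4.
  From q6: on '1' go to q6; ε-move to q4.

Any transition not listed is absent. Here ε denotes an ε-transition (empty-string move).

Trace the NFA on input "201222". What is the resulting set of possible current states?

Start in {q0}.
Read '2': q0→{q5, q6}; union {q5, q6}; ε-closure = {q2, q4, q5, q6}.
Read '0': q2→{q0}, q4→{q5}, q5→{q2, q3}, q6→∅; union {q0, q2, q3, q5}; ε-closure = {q0, q2, q3, q4, q5}.
Read '1': q0→{q1, q6}, q2→{q0, q2}, q3→{q2}, q4→∅, q5→∅; union {q0, q1, q2, q6}; ε-closure = {q0, q1, q2, q4, q6}.
Read '2': q0→{q5, q6}, q1→{q5, q6}, q2→{q3, q5}, q4→{q5}, q6→∅; union {q3, q5, q6}; ε-closure = {q2, q3, q4, q5, q6}.
Read '2': q2→{q3, q5}, q3→{q1, q4}, q4→{q5}, q5→{q4}, q6→∅; union {q1, q3, q4, q5}; ε-closure = {q1, q2, q3, q4, q5}.
Read '2': q1→{q5, q6}, q2→{q3, q5}, q3→{q1, q4}, q4→{q5}, q5→{q4}; union {q1, q3, q4, q5, q6}; ε-closure = {q1, q2, q3, q4, q5, q6}.

{q1, q2, q3, q4, q5, q6}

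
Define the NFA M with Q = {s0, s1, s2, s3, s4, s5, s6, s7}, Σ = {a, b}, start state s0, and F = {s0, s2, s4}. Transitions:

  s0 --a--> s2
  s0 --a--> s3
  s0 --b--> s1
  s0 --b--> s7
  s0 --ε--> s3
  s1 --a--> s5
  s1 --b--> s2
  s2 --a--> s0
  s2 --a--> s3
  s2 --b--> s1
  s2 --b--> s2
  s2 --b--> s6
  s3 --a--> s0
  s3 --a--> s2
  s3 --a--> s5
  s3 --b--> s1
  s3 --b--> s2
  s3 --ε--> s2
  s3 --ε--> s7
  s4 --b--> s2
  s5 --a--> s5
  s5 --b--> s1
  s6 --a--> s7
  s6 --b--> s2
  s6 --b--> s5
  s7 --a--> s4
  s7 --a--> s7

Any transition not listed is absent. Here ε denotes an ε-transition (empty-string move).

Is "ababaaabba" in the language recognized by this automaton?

Yes

Start: ε-closure({s0}) = {s0, s2, s3, s7}.
Read 'a': s0→{s2, s3}, s2→{s0, s3}, s3→{s0, s2, s5}, s7→{s4, s7}; now {s0, s2, s3, s4, s5, s7}.
Read 'b': s0→{s1, s7}, s2→{s1, s2, s6}, s3→{s1, s2}, s4→{s2}, s5→{s1}, s7→∅; now {s1, s2, s6, s7}.
Read 'a': s1→{s5}, s2→{s0, s3}, s6→{s7}, s7→{s4, s7}; union {s0, s3, s4, s5, s7}; ε-closure = {s0, s2, s3, s4, s5, s7}.
Read 'b': s0→{s1, s7}, s2→{s1, s2, s6}, s3→{s1, s2}, s4→{s2}, s5→{s1}, s7→∅; now {s1, s2, s6, s7}.
Read 'a': s1→{s5}, s2→{s0, s3}, s6→{s7}, s7→{s4, s7}; union {s0, s3, s4, s5, s7}; ε-closure = {s0, s2, s3, s4, s5, s7}.
Read 'a': s0→{s2, s3}, s2→{s0, s3}, s3→{s0, s2, s5}, s4→∅, s5→{s5}, s7→{s4, s7}; now {s0, s2, s3, s4, s5, s7}.
Read 'a': s0→{s2, s3}, s2→{s0, s3}, s3→{s0, s2, s5}, s4→∅, s5→{s5}, s7→{s4, s7}; now {s0, s2, s3, s4, s5, s7}.
Read 'b': s0→{s1, s7}, s2→{s1, s2, s6}, s3→{s1, s2}, s4→{s2}, s5→{s1}, s7→∅; now {s1, s2, s6, s7}.
Read 'b': s1→{s2}, s2→{s1, s2, s6}, s6→{s2, s5}, s7→∅; now {s1, s2, s5, s6}.
Read 'a': s1→{s5}, s2→{s0, s3}, s5→{s5}, s6→{s7}; union {s0, s3, s5, s7}; ε-closure = {s0, s2, s3, s5, s7}.
The final set {s0, s2, s3, s5, s7} contains the accepting states s0, s2.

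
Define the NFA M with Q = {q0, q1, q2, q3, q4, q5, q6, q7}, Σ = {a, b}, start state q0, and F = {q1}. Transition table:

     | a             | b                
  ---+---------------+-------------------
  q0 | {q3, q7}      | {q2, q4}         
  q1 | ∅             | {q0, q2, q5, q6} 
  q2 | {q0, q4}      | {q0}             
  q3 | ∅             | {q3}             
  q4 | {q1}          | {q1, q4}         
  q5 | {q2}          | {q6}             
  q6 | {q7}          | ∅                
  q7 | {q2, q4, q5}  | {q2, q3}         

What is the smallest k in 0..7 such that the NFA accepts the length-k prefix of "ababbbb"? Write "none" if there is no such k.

Start in {q0}.
Read 'a': {q0} → {q3, q7}.
Read 'b': {q3, q7} → {q2, q3}.
Read 'a': {q2, q3} → {q0, q4}.
Read 'b': {q0, q4} → {q1, q2, q4}.
None of the earlier sets intersect F, but {q1, q2, q4} does.

4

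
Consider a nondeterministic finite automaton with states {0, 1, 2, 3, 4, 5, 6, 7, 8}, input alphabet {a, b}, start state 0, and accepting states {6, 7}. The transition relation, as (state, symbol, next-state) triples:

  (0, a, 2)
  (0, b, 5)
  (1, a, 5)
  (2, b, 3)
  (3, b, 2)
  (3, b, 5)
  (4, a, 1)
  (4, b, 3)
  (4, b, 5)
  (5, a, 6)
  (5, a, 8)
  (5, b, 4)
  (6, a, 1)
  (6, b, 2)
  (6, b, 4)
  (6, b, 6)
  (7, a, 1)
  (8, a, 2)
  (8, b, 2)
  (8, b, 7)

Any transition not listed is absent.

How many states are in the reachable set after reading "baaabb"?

2

Start in {0}.
Read 'b': {0} → {5}.
Read 'a': {5} → {6, 8}.
Read 'a': {6, 8} → {1, 2}.
Read 'a': {1, 2} → {5}.
Read 'b': {5} → {4}.
Read 'b': {4} → {3, 5}.
That set has 2 states.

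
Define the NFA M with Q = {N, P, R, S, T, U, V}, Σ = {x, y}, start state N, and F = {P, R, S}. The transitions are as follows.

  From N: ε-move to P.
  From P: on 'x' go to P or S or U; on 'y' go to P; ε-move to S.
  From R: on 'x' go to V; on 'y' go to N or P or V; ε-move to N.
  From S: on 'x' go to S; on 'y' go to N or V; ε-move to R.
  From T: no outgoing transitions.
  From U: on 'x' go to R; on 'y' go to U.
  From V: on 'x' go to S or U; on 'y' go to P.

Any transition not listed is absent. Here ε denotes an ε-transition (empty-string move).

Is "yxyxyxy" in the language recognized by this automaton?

Start: ε-closure({N}) = {N, P, R, S}.
Read 'y': {N, P, R, S} → {N, P, R, S, V}.
Read 'x': {N, P, R, S, V} → {N, P, R, S, U, V}.
Read 'y': {N, P, R, S, U, V} → {N, P, R, S, U, V}.
Read 'x': {N, P, R, S, U, V} → {N, P, R, S, U, V}.
Read 'y': {N, P, R, S, U, V} → {N, P, R, S, U, V}.
Read 'x': {N, P, R, S, U, V} → {N, P, R, S, U, V}.
Read 'y': {N, P, R, S, U, V} → {N, P, R, S, U, V}.
The final set {N, P, R, S, U, V} contains the accepting states P, R, S.

Yes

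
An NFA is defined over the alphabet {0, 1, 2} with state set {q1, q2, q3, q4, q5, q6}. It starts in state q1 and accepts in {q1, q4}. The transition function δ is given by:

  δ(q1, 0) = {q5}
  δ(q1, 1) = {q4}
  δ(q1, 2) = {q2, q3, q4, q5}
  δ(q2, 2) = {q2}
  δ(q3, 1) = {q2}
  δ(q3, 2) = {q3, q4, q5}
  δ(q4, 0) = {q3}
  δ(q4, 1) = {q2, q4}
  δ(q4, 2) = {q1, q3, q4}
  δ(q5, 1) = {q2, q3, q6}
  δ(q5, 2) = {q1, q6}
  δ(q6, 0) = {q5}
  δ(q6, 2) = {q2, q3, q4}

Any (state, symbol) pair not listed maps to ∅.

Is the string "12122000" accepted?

Start in {q1}.
Read '1': {q1} → {q4}.
Read '2': {q4} → {q1, q3, q4}.
Read '1': {q1, q3, q4} → {q2, q4}.
Read '2': {q2, q4} → {q1, q2, q3, q4}.
Read '2': {q1, q2, q3, q4} → {q1, q2, q3, q4, q5}.
Read '0': {q1, q2, q3, q4, q5} → {q3, q5}.
Read '0': {q3, q5} → ∅.
The set is empty and remains empty for the remaining 1 symbol.
The final set ∅ contains no accepting state.

No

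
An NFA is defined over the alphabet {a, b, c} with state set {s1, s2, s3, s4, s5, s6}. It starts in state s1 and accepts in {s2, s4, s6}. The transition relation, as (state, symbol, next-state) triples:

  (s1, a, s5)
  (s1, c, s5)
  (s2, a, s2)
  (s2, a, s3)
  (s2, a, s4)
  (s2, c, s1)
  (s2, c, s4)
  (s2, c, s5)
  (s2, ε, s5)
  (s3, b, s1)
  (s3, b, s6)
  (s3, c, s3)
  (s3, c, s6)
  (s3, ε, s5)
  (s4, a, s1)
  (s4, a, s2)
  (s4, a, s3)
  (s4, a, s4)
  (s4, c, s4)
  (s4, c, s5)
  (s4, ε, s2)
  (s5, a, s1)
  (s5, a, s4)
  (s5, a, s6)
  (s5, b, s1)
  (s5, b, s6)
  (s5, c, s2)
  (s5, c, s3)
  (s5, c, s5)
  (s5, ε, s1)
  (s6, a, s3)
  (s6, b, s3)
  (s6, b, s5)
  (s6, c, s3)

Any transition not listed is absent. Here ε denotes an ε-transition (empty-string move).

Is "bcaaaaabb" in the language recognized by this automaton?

No

Start in {s1}.
Read 'b': {s1} → ∅.
The set is empty and remains empty for the remaining 8 symbols.
The final set ∅ contains no accepting state.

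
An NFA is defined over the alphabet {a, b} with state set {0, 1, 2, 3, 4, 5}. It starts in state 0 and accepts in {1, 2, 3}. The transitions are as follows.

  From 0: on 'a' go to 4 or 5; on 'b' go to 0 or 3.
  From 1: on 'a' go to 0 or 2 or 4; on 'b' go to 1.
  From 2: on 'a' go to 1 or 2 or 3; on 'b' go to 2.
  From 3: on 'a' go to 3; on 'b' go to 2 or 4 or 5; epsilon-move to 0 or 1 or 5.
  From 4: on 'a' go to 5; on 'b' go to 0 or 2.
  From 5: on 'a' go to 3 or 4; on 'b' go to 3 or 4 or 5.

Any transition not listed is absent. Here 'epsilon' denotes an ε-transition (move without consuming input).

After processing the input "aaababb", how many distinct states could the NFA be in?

6

Start in {0}.
Read 'a': {0} → {4, 5}.
Read 'a': {4, 5} → {0, 1, 3, 4, 5}.
Read 'a': {0, 1, 3, 4, 5} → {0, 1, 2, 3, 4, 5}.
Read 'b': {0, 1, 2, 3, 4, 5} → {0, 1, 2, 3, 4, 5}.
Read 'a': {0, 1, 2, 3, 4, 5} → {0, 1, 2, 3, 4, 5}.
Read 'b': {0, 1, 2, 3, 4, 5} → {0, 1, 2, 3, 4, 5}.
Read 'b': {0, 1, 2, 3, 4, 5} → {0, 1, 2, 3, 4, 5}.
That set has 6 states.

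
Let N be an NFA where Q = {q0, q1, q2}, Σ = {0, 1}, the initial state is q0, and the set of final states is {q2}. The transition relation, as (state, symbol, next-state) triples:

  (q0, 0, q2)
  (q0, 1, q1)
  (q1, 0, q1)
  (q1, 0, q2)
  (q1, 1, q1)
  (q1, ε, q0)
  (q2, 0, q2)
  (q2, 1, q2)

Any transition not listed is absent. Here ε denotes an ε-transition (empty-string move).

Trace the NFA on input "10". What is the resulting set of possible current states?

{q0, q1, q2}

Start in {q0}.
Read '1': {q0} → {q0, q1}.
Read '0': {q0, q1} → {q0, q1, q2}.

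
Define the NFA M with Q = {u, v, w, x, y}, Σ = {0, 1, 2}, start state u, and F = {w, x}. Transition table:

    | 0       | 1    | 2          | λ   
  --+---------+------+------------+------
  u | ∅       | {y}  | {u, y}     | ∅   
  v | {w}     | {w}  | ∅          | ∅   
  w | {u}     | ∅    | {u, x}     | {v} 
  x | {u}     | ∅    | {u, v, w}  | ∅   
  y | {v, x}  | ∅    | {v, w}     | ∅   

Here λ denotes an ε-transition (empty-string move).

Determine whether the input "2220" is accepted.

Start in {u}.
Read '2': {u} → {u, y}.
Read '2': {u, y} → {u, v, w, y}.
Read '2': {u, v, w, y} → {u, v, w, x, y}.
Read '0': {u, v, w, x, y} → {u, v, w, x}.
The final set {u, v, w, x} contains the accepting states w, x.

Yes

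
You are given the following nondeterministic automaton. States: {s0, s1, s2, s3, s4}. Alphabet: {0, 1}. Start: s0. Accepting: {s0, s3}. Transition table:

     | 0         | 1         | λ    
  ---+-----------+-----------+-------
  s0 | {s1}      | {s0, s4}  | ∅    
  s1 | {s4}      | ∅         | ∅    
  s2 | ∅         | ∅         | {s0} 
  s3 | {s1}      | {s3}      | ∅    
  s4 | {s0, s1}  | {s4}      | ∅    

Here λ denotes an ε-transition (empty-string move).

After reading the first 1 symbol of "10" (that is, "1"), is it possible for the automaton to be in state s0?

Start in {s0}.
Read '1': s0→{s0, s4}; now {s0, s4}.
State s0 is in {s0, s4}.

Yes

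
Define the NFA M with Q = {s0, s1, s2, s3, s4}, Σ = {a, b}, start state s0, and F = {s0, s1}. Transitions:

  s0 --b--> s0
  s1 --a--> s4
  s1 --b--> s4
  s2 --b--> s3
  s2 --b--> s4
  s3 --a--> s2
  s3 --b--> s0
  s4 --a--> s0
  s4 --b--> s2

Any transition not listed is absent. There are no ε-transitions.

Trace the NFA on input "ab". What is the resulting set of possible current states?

∅

Start in {s0}.
Read 'a': s0→∅; now ∅.
The set is empty and remains empty for the remaining 1 symbol.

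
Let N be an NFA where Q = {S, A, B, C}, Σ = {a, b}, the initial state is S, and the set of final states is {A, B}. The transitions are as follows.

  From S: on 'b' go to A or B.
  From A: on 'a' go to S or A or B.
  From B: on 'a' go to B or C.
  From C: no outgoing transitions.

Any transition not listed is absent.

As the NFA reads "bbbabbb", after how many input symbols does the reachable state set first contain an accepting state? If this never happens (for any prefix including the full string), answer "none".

1

Start in {S}.
Read 'b': {S} → {A, B}.
None of the earlier sets intersect F, but {A, B} does.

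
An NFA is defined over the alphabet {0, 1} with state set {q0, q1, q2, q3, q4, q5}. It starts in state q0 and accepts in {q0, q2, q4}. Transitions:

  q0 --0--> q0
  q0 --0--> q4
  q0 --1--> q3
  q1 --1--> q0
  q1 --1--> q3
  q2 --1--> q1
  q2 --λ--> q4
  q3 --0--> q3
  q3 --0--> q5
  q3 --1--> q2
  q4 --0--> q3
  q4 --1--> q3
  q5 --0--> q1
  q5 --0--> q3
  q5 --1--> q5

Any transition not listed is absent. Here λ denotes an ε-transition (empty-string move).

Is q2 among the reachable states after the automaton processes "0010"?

No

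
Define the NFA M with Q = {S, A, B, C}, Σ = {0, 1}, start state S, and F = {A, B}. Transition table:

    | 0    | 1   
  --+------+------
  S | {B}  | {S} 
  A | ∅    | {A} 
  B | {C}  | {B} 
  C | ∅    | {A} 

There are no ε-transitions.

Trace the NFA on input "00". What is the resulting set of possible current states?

{C}

Start in {S}.
Read '0': S→{B}; now {B}.
Read '0': B→{C}; now {C}.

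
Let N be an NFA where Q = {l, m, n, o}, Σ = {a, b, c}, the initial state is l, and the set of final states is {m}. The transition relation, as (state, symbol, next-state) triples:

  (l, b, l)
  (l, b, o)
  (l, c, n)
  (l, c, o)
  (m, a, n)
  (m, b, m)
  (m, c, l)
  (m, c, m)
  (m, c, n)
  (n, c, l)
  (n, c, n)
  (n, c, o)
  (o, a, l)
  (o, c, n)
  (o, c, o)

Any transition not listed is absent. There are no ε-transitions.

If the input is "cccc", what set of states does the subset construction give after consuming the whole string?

{l, n, o}

Start in {l}.
Read 'c': {l} → {n, o}.
Read 'c': {n, o} → {l, n, o}.
Read 'c': {l, n, o} → {l, n, o}.
Read 'c': {l, n, o} → {l, n, o}.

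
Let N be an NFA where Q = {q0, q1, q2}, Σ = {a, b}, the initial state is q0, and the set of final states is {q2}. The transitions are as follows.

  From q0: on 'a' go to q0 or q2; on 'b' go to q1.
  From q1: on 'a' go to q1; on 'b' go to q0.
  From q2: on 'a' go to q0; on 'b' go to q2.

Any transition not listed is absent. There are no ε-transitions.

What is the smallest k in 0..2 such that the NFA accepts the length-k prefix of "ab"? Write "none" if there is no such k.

Start in {q0}.
Read 'a': q0→{q0, q2}; now {q0, q2}.
None of the earlier sets intersect F, but {q0, q2} does.

1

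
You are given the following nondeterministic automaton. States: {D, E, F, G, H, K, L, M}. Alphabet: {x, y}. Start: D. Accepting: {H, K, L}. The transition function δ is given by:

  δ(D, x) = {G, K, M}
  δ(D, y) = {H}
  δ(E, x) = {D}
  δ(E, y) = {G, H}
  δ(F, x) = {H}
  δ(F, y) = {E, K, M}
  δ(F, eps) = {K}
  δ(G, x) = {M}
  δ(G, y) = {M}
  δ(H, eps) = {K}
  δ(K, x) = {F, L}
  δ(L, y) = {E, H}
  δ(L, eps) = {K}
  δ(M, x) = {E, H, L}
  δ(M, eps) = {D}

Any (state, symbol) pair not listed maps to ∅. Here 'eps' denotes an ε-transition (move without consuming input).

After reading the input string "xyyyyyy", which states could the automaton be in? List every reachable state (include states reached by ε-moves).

∅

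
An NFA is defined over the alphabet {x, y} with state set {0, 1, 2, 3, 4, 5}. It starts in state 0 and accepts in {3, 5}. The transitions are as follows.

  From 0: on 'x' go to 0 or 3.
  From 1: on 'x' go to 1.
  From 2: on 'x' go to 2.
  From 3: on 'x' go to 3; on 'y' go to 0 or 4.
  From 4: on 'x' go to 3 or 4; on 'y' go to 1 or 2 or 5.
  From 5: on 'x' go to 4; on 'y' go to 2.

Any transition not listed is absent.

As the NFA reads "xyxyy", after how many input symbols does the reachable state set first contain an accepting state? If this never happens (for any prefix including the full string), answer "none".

1

Start in {0}.
Read 'x': 0→{0, 3}; now {0, 3}.
None of the earlier sets intersect F, but {0, 3} does.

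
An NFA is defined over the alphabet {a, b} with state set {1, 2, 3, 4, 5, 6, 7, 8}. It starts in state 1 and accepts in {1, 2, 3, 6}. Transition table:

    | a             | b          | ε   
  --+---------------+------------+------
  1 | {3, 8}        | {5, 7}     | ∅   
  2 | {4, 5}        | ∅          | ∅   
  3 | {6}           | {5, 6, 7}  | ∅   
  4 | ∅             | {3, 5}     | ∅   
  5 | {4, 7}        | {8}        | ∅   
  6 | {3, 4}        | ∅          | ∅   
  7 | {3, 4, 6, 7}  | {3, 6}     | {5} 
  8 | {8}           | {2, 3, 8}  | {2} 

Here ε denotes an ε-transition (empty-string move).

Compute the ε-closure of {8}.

Begin with {8}.
ε-move 8 → 2; add 2.

{2, 8}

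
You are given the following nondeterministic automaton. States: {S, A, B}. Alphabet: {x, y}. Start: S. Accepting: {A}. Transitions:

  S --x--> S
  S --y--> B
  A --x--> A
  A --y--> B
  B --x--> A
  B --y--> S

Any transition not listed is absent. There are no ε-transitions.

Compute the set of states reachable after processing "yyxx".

{S}

Start in {S}.
Read 'y': S→{B}; now {B}.
Read 'y': B→{S}; now {S}.
Read 'x': S→{S}; now {S}.
Read 'x': S→{S}; now {S}.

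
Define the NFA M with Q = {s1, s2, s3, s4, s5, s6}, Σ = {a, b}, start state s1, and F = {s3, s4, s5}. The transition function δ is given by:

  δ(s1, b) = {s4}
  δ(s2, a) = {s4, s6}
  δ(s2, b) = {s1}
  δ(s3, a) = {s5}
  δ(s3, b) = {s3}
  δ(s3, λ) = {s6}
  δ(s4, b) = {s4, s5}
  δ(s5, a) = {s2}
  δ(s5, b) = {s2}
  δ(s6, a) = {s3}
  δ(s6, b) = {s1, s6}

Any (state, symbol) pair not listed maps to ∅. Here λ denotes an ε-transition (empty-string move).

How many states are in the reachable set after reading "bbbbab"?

4

Start in {s1}.
Read 'b': s1→{s4}; now {s4}.
Read 'b': s4→{s4, s5}; now {s4, s5}.
Read 'b': s4→{s4, s5}, s5→{s2}; now {s2, s4, s5}.
Read 'b': s2→{s1}, s4→{s4, s5}, s5→{s2}; now {s1, s2, s4, s5}.
Read 'a': s1→∅, s2→{s4, s6}, s4→∅, s5→{s2}; now {s2, s4, s6}.
Read 'b': s2→{s1}, s4→{s4, s5}, s6→{s1, s6}; now {s1, s4, s5, s6}.
That set has 4 states.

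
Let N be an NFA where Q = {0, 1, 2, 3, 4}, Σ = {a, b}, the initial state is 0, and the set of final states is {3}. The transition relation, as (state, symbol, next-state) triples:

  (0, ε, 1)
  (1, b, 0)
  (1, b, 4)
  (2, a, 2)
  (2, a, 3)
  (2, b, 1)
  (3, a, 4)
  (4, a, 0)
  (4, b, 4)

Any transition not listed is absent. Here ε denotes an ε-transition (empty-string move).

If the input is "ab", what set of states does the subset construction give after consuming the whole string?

∅

Start: ε-closure({0}) = {0, 1}.
Read 'a': 0→∅, 1→∅; now ∅.
The set is empty and remains empty for the remaining 1 symbol.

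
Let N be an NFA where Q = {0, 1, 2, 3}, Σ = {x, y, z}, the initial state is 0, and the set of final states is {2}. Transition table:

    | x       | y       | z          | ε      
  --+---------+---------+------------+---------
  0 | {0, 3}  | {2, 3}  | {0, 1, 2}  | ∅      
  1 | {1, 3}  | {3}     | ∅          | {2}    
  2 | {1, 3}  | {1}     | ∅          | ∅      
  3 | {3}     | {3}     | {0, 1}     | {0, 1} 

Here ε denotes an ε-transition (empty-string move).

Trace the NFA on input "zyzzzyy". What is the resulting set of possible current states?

Start in {0}.
Read 'z': {0} → {0, 1, 2}.
Read 'y': {0, 1, 2} → {0, 1, 2, 3}.
Read 'z': {0, 1, 2, 3} → {0, 1, 2}.
Read 'z': {0, 1, 2} → {0, 1, 2}.
Read 'z': {0, 1, 2} → {0, 1, 2}.
Read 'y': {0, 1, 2} → {0, 1, 2, 3}.
Read 'y': {0, 1, 2, 3} → {0, 1, 2, 3}.

{0, 1, 2, 3}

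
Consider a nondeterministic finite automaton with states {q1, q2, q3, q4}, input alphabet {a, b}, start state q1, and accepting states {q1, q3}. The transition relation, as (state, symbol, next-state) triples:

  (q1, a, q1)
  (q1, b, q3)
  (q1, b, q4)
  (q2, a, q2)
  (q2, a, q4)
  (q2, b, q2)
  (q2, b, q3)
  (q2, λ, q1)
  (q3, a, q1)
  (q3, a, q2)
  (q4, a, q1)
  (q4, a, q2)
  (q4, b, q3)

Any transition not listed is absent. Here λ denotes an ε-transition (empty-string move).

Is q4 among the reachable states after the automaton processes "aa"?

Start in {q1}.
Read 'a': q1→{q1}; now {q1}.
Read 'a': q1→{q1}; now {q1}.
State q4 is not in {q1}.

No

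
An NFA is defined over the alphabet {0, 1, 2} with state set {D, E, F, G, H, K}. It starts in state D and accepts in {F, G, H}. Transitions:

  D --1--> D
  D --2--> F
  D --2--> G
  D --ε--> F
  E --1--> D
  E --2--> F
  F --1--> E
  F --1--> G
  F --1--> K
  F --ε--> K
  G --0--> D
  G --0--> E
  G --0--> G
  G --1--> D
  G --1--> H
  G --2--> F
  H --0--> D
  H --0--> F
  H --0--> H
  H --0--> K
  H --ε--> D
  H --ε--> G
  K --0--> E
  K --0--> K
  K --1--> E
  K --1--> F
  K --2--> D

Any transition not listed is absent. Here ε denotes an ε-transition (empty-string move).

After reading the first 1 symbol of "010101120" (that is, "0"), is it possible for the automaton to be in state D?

No

Start: ε-closure({D}) = {D, F, K}.
Read '0': D→∅, F→∅, K→{E, K}; now {E, K}.
State D is not in {E, K}.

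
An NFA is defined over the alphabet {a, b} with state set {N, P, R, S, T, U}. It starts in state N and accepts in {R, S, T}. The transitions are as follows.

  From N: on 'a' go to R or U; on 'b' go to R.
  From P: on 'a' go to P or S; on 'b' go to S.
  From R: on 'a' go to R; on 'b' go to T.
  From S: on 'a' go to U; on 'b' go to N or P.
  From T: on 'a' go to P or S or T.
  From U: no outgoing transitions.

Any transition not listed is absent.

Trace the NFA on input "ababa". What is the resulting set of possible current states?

{P, R, S, U}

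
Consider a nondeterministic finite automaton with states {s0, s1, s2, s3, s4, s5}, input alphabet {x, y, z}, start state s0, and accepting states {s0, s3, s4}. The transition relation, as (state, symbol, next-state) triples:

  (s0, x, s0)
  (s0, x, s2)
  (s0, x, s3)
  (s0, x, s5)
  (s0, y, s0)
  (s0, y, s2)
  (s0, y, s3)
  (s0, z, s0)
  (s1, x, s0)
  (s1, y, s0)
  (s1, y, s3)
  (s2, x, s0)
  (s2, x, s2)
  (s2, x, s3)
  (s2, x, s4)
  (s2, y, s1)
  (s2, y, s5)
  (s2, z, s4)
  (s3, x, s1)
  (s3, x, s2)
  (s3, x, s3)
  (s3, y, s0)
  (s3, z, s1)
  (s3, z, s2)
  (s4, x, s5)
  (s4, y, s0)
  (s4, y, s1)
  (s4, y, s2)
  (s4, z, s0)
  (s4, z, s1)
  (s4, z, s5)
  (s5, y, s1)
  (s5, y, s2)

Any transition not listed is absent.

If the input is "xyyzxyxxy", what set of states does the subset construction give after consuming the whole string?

{s0, s1, s2, s3, s5}

Start in {s0}.
Read 'x': s0→{s0, s2, s3, s5}; now {s0, s2, s3, s5}.
Read 'y': s0→{s0, s2, s3}, s2→{s1, s5}, s3→{s0}, s5→{s1, s2}; now {s0, s1, s2, s3, s5}.
Read 'y': s0→{s0, s2, s3}, s1→{s0, s3}, s2→{s1, s5}, s3→{s0}, s5→{s1, s2}; now {s0, s1, s2, s3, s5}.
Read 'z': s0→{s0}, s1→∅, s2→{s4}, s3→{s1, s2}, s5→∅; now {s0, s1, s2, s4}.
Read 'x': s0→{s0, s2, s3, s5}, s1→{s0}, s2→{s0, s2, s3, s4}, s4→{s5}; now {s0, s2, s3, s4, s5}.
Read 'y': s0→{s0, s2, s3}, s2→{s1, s5}, s3→{s0}, s4→{s0, s1, s2}, s5→{s1, s2}; now {s0, s1, s2, s3, s5}.
Read 'x': s0→{s0, s2, s3, s5}, s1→{s0}, s2→{s0, s2, s3, s4}, s3→{s1, s2, s3}, s5→∅; now {s0, s1, s2, s3, s4, s5}.
Read 'x': s0→{s0, s2, s3, s5}, s1→{s0}, s2→{s0, s2, s3, s4}, s3→{s1, s2, s3}, s4→{s5}, s5→∅; now {s0, s1, s2, s3, s4, s5}.
Read 'y': s0→{s0, s2, s3}, s1→{s0, s3}, s2→{s1, s5}, s3→{s0}, s4→{s0, s1, s2}, s5→{s1, s2}; now {s0, s1, s2, s3, s5}.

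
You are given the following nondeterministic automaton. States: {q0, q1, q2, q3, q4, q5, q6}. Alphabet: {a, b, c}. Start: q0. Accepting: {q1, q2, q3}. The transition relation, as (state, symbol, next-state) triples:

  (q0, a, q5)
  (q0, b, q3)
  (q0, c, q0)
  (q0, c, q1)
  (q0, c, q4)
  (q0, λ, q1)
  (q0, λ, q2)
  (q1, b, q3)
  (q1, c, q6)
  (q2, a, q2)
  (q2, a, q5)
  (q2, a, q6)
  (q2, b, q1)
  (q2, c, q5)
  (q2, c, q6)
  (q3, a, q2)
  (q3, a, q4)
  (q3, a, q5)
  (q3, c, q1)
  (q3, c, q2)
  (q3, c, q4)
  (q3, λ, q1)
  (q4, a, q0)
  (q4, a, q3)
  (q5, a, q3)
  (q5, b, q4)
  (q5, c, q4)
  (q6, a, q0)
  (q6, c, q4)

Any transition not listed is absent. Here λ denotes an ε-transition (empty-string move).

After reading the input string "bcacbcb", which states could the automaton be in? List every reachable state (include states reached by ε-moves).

Start: ε-closure({q0}) = {q0, q1, q2}.
Read 'b': q0→{q3}, q1→{q3}, q2→{q1}; now {q1, q3}.
Read 'c': q1→{q6}, q3→{q1, q2, q4}; now {q1, q2, q4, q6}.
Read 'a': q1→∅, q2→{q2, q5, q6}, q4→{q0, q3}, q6→{q0}; union {q0, q2, q3, q5, q6}; ε-closure = {q0, q1, q2, q3, q5, q6}.
Read 'c': q0→{q0, q1, q4}, q1→{q6}, q2→{q5, q6}, q3→{q1, q2, q4}, q5→{q4}, q6→{q4}; now {q0, q1, q2, q4, q5, q6}.
Read 'b': q0→{q3}, q1→{q3}, q2→{q1}, q4→∅, q5→{q4}, q6→∅; now {q1, q3, q4}.
Read 'c': q1→{q6}, q3→{q1, q2, q4}, q4→∅; now {q1, q2, q4, q6}.
Read 'b': q1→{q3}, q2→{q1}, q4→∅, q6→∅; now {q1, q3}.

{q1, q3}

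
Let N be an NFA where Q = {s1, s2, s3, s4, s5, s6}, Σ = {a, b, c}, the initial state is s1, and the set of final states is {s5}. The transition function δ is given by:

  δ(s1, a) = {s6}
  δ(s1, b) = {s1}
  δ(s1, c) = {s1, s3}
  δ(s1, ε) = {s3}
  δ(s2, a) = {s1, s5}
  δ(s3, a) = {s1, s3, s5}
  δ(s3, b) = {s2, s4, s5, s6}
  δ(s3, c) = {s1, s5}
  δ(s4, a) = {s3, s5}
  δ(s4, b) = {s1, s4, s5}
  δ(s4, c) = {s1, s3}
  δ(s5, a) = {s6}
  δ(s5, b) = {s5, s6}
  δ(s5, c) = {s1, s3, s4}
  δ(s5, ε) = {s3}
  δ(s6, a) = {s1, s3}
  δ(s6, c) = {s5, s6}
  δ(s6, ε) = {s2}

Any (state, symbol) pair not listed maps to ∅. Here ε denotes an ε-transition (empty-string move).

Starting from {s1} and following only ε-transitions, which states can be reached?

Begin with {s1}.
ε-move s1 → s3; add s3.

{s1, s3}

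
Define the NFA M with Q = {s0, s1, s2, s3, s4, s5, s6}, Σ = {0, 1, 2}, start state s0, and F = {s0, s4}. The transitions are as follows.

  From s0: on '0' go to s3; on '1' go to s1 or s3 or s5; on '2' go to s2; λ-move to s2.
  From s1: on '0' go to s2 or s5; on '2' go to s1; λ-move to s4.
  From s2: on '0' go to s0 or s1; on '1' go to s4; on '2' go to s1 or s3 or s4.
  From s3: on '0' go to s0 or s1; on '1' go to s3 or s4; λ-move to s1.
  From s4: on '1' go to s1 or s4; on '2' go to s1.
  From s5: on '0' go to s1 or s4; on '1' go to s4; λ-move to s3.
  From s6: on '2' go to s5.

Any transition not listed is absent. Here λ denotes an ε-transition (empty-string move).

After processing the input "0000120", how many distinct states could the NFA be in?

5

Start: ε-closure({s0}) = {s0, s2}.
Read '0': {s0, s2} → {s0, s1, s2, s3, s4}.
Read '0': {s0, s1, s2, s3, s4} → {s0, s1, s2, s3, s4, s5}.
Read '0': {s0, s1, s2, s3, s4, s5} → {s0, s1, s2, s3, s4, s5}.
Read '0': {s0, s1, s2, s3, s4, s5} → {s0, s1, s2, s3, s4, s5}.
Read '1': {s0, s1, s2, s3, s4, s5} → {s1, s3, s4, s5}.
Read '2': {s1, s3, s4, s5} → {s1, s4}.
Read '0': {s1, s4} → {s1, s2, s3, s4, s5}.
That set has 5 states.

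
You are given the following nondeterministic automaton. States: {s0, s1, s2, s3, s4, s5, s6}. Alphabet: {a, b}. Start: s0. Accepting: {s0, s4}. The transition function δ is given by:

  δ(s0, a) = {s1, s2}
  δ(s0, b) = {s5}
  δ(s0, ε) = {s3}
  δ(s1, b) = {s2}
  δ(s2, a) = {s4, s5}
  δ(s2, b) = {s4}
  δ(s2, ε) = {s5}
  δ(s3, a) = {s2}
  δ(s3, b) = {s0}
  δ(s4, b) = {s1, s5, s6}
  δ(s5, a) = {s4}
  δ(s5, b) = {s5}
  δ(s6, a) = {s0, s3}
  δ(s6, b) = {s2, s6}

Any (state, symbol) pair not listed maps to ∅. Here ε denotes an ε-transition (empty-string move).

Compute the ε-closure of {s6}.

{s6}

Begin with {s6}.
No ε-moves leave this set, so the closure equals the set itself.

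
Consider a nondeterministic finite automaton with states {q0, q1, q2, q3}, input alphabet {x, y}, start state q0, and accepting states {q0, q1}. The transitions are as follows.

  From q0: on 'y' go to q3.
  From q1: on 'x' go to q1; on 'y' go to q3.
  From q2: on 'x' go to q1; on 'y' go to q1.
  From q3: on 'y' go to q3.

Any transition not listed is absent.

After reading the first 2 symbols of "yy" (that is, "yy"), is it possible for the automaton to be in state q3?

Yes

Start in {q0}.
Read 'y': q0→{q3}; now {q3}.
Read 'y': q3→{q3}; now {q3}.
State q3 is in {q3}.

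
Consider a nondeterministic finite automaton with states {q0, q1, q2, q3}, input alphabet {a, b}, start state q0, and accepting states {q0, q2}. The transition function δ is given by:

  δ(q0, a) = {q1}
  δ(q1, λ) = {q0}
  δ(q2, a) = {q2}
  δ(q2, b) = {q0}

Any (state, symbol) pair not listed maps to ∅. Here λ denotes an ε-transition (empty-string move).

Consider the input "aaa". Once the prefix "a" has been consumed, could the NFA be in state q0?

Start in {q0}.
Read 'a': {q0} → {q0, q1}.
State q0 is in {q0, q1}.

Yes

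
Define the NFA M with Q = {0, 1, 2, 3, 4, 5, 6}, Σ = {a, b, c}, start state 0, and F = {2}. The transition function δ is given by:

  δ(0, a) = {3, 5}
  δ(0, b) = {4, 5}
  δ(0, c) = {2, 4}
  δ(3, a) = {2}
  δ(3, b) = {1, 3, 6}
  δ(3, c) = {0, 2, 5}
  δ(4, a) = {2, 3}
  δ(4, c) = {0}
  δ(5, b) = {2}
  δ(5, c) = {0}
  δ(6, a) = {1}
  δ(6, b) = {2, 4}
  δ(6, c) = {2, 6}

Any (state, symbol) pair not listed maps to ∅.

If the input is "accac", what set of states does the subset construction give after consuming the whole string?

{0, 2, 5}

Start in {0}.
Read 'a': {0} → {3, 5}.
Read 'c': {3, 5} → {0, 2, 5}.
Read 'c': {0, 2, 5} → {0, 2, 4}.
Read 'a': {0, 2, 4} → {2, 3, 5}.
Read 'c': {2, 3, 5} → {0, 2, 5}.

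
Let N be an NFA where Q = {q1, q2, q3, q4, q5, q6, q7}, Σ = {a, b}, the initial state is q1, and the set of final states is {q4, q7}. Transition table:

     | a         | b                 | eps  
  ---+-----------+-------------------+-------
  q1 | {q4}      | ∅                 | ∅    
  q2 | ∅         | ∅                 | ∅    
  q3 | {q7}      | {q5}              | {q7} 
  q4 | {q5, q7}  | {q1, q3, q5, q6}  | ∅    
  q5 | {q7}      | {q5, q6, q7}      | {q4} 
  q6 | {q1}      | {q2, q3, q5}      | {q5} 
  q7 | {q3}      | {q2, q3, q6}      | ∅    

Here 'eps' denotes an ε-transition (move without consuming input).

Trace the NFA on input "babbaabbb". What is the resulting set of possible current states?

∅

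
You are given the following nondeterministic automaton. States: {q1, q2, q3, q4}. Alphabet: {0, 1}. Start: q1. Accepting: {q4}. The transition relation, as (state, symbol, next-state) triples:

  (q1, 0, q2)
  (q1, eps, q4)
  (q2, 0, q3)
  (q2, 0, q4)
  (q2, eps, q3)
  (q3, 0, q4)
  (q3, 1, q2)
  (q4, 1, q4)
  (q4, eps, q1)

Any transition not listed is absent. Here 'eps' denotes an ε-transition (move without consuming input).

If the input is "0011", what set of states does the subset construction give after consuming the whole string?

{q1, q2, q3, q4}

Start: ε-closure({q1}) = {q1, q4}.
Read '0': {q1, q4} → {q2, q3}.
Read '0': {q2, q3} → {q1, q3, q4}.
Read '1': {q1, q3, q4} → {q1, q2, q3, q4}.
Read '1': {q1, q2, q3, q4} → {q1, q2, q3, q4}.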